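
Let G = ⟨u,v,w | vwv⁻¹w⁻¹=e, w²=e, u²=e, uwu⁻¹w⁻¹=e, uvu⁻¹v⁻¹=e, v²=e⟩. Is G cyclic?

|G| = 8, but the maximum element order in G is 2 < 8. No single element generates all of G, so G is not cyclic.

Answer: No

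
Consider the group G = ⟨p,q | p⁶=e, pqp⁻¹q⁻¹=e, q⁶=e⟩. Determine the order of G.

Enumerate words in the generators, reducing via the relations: the distinct elements are
  {e, p, q, pq, p², p³, p⁴, p⁵, q², q³, q⁴, q⁵, pq², pq³, pq⁴, pq⁵, p²q, p³q, p⁴q, p⁵q, p²q², p²q³, p²q⁴, p²q⁵, p³q², p³q³, p³q⁴, p³q⁵, p⁴q², p⁴q³, p⁴q⁴, p⁴q⁵, p⁵q², p⁵q³, p⁵q⁴, p⁵q⁵}.
No further products give new elements, so |G| = 36.

Answer: 36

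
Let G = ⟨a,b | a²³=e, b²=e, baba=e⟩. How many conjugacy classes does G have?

The conjugacy classes (representative and size) are:
  [e] (size 1), [a] (size 2), [a²¹] (size 2), [a²⁰] (size 2), [a⁴] (size 2), [a¹⁸] (size 2), [a⁶] (size 2), [a¹⁶] (size 2), [a⁸] (size 2), [a⁹] (size 2), [a¹⁰] (size 2), [a¹²] (size 2), [a¹⁸b] (size 23).
Class equation: 1 + 2 + 2 + 2 + 2 + 2 + 2 + 2 + 2 + 2 + 2 + 2 + 23 = 46 = |G|. So G has 13 conjugacy classes.

Answer: 13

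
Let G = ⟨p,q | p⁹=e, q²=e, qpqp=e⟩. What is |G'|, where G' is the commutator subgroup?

G' = [G, G] is generated by all commutators. The generator-pair commutators are: [p, q] = p².
The subgroup they normally generate is {e, p, p², p³, p⁴, p⁵, p⁶, p⁷, p⁸}, of order 9.
Check: |G/G'| = 18/9 = 2 is the order of the abelianisation.

Answer: 9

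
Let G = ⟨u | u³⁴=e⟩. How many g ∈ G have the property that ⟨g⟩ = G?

G is cyclic of order 34. An element generates G iff its order is 34, and a cyclic group of order 34 has exactly φ(34) = 16 such elements.

Answer: 16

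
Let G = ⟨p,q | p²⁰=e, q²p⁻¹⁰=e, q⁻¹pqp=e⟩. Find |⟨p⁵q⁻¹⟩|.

|⟨p⁵q⁻¹⟩| equals the order of p⁵q⁻¹. Compute successive powers until reaching e:
  (p⁵q⁻¹)¹ = p⁵q⁻¹, (p⁵q⁻¹)² = p¹⁰, (p⁵q⁻¹)³ = p⁵q, (p⁵q⁻¹)⁴ = e.
The smallest positive k with (p⁵q⁻¹)ᵏ = e is 4, so |⟨p⁵q⁻¹⟩| = 4.

Answer: 4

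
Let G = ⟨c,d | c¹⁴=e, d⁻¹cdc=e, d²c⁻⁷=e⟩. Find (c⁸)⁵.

Compute successive powers of (c⁸), reducing at each step:
  (c⁸)²: (c⁸) · c⁸ = c²
  (c⁸)³: (c²) · c⁸ = c¹⁰
  (c⁸)⁴: (c¹⁰) · c⁸ = c⁴
  (c⁸)⁵: (c⁴) · c⁸ = c¹²

Answer: c¹²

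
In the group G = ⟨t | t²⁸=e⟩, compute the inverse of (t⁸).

The order of (t⁸) is 7 (smallest k with (t⁸)ᵏ = e), so (t⁸)⁻¹ = (t⁸)⁶ = t²⁰.
Check: (t⁸) · (t²⁰) → (t⁸) · t²⁰ = e, giving e as required.

Answer: t²⁰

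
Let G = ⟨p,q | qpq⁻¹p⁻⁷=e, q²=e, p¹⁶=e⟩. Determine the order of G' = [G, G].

G' = [G, G] is generated by all commutators. The generator-pair commutators are: [p, q] = p¹⁰.
The subgroup they normally generate is {e, p², p⁴, p⁶, p⁸, p¹⁰, p¹², p¹⁴}, of order 8.
Check: |G/G'| = 32/8 = 4 is the order of the abelianisation.

Answer: 8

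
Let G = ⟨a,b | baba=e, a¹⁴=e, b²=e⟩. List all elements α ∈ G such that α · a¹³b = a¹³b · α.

⟨a¹³b⟩ ⊆ C_G(a¹³b) since powers of a¹³b commute with a¹³b; so |C_G(a¹³b)| ≥ |⟨a¹³b⟩| = 2.
By orbit–stabilizer, |C_G(a¹³b)| = |G| / |conj. class of a¹³b| = 28 / 7 = 4.
The 4 elements commuting with a¹³b are {e, a⁷, a¹³b, a⁶b}.

Answer: {e, a⁷, a¹³b, a⁶b}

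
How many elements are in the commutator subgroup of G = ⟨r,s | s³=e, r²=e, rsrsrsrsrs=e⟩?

G' = [G, G] is generated by all commutators. The generator-pair commutators are: [r, s] = rsrs².
The subgroup they normally generate is {e, r, s, s², rs, rsr, rsrs, rsrsr, s²rs²r, s²rs², s²r, rs², sr, srs, srsr, rs²rs²r, rs²rs², rs²r, s²rs, s²rsr, s²rsrs, srs²rs², srs²r, srs², rsrs², rs²rs, rs²rsr, rs²rsrs, rsrs²rs², rsrs²r, s²rs²rs, rsrs²rs, rsrs²rsr, rsrs²rsrs, s²rs²rsrs², s²rs²rsr, s²rs²rsrs, s²rsrs²rs², s²rsrs²r, s²rsrs², srsrs², srs²rs, srs²rsr, srs²rsrs, srsrs²rs², srsrs²r, srsrs²rs, rs²rsrs²rs², rs²rsrs²r, rs²rsrs², s²rsrs²rs, s²rsrs²rsr, srs²rsrs²r, srs²rsrs², rs²rsrs²rs, rs²rsrs²rsr, rsrs²rsrs²r, rsrs²rsrs², rsrs²rsrs²rs, srs²rsrs²rs}, of order 60.
Check: |G/G'| = 60/60 = 1 is the order of the abelianisation.

Answer: 60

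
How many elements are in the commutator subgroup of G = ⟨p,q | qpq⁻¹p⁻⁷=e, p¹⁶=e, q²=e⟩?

G' = [G, G] is generated by all commutators. The generator-pair commutators are: [p, q] = p¹⁰.
The subgroup they normally generate is {e, p², p⁴, p⁶, p⁸, p¹⁰, p¹², p¹⁴}, of order 8.
Check: |G/G'| = 32/8 = 4 is the order of the abelianisation.

Answer: 8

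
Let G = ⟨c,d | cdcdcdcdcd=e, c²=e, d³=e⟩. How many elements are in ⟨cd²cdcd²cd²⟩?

|⟨cd²cdcd²cd²⟩| equals the order of cd²cdcd²cd². Compute successive powers until reaching e:
  (cd²cdcd²cd²)¹ = cd²cdcd²cd², (cd²cdcd²cd²)² = e.
The smallest positive k with (cd²cdcd²cd²)ᵏ = e is 2, so |⟨cd²cdcd²cd²⟩| = 2.

Answer: 2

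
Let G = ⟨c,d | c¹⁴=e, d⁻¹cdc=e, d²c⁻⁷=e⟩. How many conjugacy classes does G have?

The conjugacy classes (representative and size) are:
  [e] (size 1), [c¹³] (size 2), [c¹²] (size 2), [c¹¹] (size 2), [c⁴] (size 2), [c⁵] (size 2), [c⁸] (size 2), [c⁷] (size 1), [c⁵d⁻¹] (size 7), [c⁵d] (size 7).
Class equation: 1 + 2 + 2 + 2 + 2 + 2 + 2 + 1 + 7 + 7 = 28 = |G|. So G has 10 conjugacy classes.

Answer: 10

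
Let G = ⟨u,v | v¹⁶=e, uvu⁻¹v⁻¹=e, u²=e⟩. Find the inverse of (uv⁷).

The order of (uv⁷) is 16 (smallest k with (uv⁷)ᵏ = e), so (uv⁷)⁻¹ = (uv⁷)¹⁵ = uv⁹.
Check: (uv⁷) · (uv⁹) → (uv⁷) · u = v⁷;   (v⁷) · v⁹ = e, giving e as required.

Answer: uv⁹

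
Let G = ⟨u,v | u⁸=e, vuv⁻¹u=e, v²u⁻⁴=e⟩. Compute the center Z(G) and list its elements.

An element z ∈ Z(G) iff z commutes with every generator.
For example u⁴ is central: (u⁴)·u = u⁵ = u·(u⁴); (u⁴)·v = v⁻¹ = v·(u⁴).
Whereas u ∉ Z(G) since u·v = uv ≠ u³v⁻¹ = v·u.
Checking each of the 16 elements this way gives Z(G) = {e, u⁴}, of order 2.

Answer: {e, u⁴}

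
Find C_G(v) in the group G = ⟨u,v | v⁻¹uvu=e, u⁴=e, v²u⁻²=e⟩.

⟨v⟩ ⊆ C_G(v) since powers of v commute with v; so |C_G(v)| ≥ |⟨v⟩| = 4.
By orbit–stabilizer, |C_G(v)| = |G| / |conj. class of v| = 8 / 2 = 4.
The 4 elements commuting with v are {e, u², v, v⁻¹}.

Answer: {e, u², v, v⁻¹}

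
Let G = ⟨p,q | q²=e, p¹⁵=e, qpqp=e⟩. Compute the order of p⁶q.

Compute successive powers until reaching e:
  (p⁶q)¹ = p⁶q, (p⁶q)² = e.
The smallest positive k with (p⁶q)ᵏ = e is 2.

Answer: 2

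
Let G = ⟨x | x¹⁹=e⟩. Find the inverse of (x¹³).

The order of (x¹³) is 19 (smallest k with (x¹³)ᵏ = e), so (x¹³)⁻¹ = (x¹³)¹⁸ = x⁶.
Check: (x¹³) · (x⁶) → (x¹³) · x⁶ = e, giving e as required.

Answer: x⁶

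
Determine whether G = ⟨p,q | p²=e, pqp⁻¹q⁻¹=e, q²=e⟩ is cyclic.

|G| = 4, but the maximum element order in G is 2 < 4. No single element generates all of G, so G is not cyclic.

Answer: No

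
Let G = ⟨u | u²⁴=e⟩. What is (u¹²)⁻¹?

The order of (u¹²) is 2 (smallest k with (u¹²)ᵏ = e), so (u¹²)⁻¹ = (u¹²)¹ = u¹².
Check: (u¹²) · (u¹²) → (u¹²) · u¹² = e, giving e as required.

Answer: u¹²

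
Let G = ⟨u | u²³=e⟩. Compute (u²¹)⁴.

Compute successive powers of (u²¹), reducing at each step:
  (u²¹)²: (u²¹) · u²¹ = u¹⁹
  (u²¹)³: (u¹⁹) · u²¹ = u¹⁷
  (u²¹)⁴: (u¹⁷) · u²¹ = u¹⁵

Answer: u¹⁵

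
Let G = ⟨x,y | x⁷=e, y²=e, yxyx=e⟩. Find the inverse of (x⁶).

The order of (x⁶) is 7 (smallest k with (x⁶)ᵏ = e), so (x⁶)⁻¹ = (x⁶)⁶ = x.
Check: (x⁶) · x → (x⁶) · x = e, giving e as required.

Answer: x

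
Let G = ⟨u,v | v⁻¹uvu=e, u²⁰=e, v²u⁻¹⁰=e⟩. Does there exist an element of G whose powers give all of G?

Every cyclic group is abelian. But u·v = uv while v·u = u⁹v⁻¹, so u·v ≠ v·u and G is not abelian. Hence G is not cyclic.

Answer: No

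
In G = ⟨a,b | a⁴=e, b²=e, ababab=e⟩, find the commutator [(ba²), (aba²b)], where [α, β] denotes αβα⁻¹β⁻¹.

[(ba²), (aba²b)] = (ba²)·(aba²b)·(ba²)⁻¹·(aba²b)⁻¹.
  (ba²) · (aba²b) = a²ba
  (a²ba) · (a²b) = a³ba
  (a³ba) · (aba²b) = aba²

Answer: aba²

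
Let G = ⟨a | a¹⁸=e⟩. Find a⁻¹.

The order of a is 18 (smallest k with aᵏ = e), so a⁻¹ = a¹⁷ = a¹⁷.
Check: a · (a¹⁷) → a · a¹⁷ = e, giving e as required.

Answer: a¹⁷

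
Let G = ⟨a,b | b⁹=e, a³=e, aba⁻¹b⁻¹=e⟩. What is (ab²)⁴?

Compute successive powers of (ab²), reducing at each step:
  (ab²)²: (ab²) · a = a²b²;   (a²b²) · b² = a²b⁴
  (ab²)³: (a²b⁴) · a = b⁴;   (b⁴) · b² = b⁶
  (ab²)⁴: (b⁶) · a = ab⁶;   (ab⁶) · b² = ab⁸

Answer: ab⁸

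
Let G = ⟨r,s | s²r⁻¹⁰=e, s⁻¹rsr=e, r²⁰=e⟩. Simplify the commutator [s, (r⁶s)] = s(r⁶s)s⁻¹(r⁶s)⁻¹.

[s, (r⁶s)] = s·(r⁶s)·s⁻¹·(r⁶s)⁻¹.
  s · (r⁶s) = r⁴
  (r⁴) · (s⁻¹) = r⁴s⁻¹
  (r⁴s⁻¹) · (r⁶s⁻¹) = r⁸

Answer: r⁸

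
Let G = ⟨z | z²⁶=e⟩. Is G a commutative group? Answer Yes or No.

G has a single generator, so G is cyclic and hence abelian.

Answer: Yes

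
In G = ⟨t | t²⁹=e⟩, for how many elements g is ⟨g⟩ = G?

G is cyclic of order 29. An element generates G iff its order is 29, and a cyclic group of order 29 has exactly φ(29) = 28 such elements.

Answer: 28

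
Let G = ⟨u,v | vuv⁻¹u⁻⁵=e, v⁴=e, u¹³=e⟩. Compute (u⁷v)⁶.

Compute successive powers of (u⁷v), reducing at each step:
  (u⁷v)²: (u⁷v) · u⁷ = u³v;   (u³v) · v = u³v²
  (u⁷v)³: (u³v²) · u⁷ = u⁹v²;   (u⁹v²) · v = u⁹v³
  (u⁷v)⁴: (u⁹v³) · u⁷ = v³;   (v³) · v = e
  (u⁷v)⁵: e · u⁷ = u⁷;   (u⁷) · v = u⁷v
  (u⁷v)⁶: (u⁷v) · u⁷ = u³v;   (u³v) · v = u³v²

Answer: u³v²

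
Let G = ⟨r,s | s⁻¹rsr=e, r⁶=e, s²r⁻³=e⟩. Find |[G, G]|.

G' = [G, G] is generated by all commutators. The generator-pair commutators are: [r, s] = r².
The subgroup they normally generate is {e, r², r⁴}, of order 3.
Check: |G/G'| = 12/3 = 4 is the order of the abelianisation.

Answer: 3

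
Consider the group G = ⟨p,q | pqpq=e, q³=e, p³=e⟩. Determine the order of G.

Enumerate words in the generators, reducing via the relations: the distinct elements are
  {e, p, q, pq, p², q², pq², p²q, qp², q²p, pq²p, p²q²}.
No further products give new elements, so |G| = 12.

Answer: 12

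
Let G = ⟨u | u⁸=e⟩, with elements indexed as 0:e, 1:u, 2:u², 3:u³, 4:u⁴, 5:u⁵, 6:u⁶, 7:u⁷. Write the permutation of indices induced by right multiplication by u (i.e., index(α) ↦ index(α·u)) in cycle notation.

(0 1 2 3 4 5 6 7)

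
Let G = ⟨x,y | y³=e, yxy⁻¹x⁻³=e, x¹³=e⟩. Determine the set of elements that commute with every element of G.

An element z ∈ Z(G) iff z commutes with every generator.
For example e is central: e·x = x = x·e; e·y = y = y·e.
Whereas x ∉ Z(G) since x·y = xy ≠ x³y = y·x.
Checking each of the 39 elements this way gives Z(G) = {e}, of order 1.

Answer: {e}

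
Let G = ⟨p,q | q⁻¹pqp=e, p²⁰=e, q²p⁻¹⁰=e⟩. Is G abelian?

p·q = pq but q·p = p⁹q⁻¹, so p·q ≠ q·p and G is not abelian.

Answer: No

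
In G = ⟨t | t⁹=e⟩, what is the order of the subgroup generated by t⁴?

|⟨t⁴⟩| equals the order of t⁴. Compute successive powers until reaching e:
  (t⁴)¹ = t⁴, (t⁴)² = t⁸, (t⁴)³ = t³, (t⁴)⁴ = t⁷, (t⁴)⁵ = t², (t⁴)⁶ = t⁶, (t⁴)⁷ = t, (t⁴)⁸ = t⁵, (t⁴)⁹ = e.
The smallest positive k with (t⁴)ᵏ = e is 9, so |⟨t⁴⟩| = 9.

Answer: 9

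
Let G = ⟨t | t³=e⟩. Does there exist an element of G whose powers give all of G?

|G| = 3. The element t has order 3 (its powers give 3 distinct elements), so ⟨t⟩ = G and G is cyclic.

Answer: Yes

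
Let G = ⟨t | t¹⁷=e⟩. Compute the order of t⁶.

Compute successive powers until reaching e:
  (t⁶)¹ = t⁶, (t⁶)² = t¹², (t⁶)³ = t, (t⁶)⁴ = t⁷, (t⁶)⁵ = t¹³, (t⁶)⁶ = t², (t⁶)⁷ = t⁸, (t⁶)⁸ = t¹⁴, (t⁶)⁹ = t³, (t⁶)¹⁰ = t⁹, (t⁶)¹¹ = t¹⁵, (t⁶)¹² = t⁴, (t⁶)¹³ = t¹⁰, (t⁶)¹⁴ = t¹⁶, (t⁶)¹⁵ = t⁵, (t⁶)¹⁶ = t¹¹, (t⁶)¹⁷ = e.
The smallest positive k with (t⁶)ᵏ = e is 17.

Answer: 17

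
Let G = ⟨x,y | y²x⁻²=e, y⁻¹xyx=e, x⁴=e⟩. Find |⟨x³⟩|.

|⟨x³⟩| equals the order of x³. Compute successive powers until reaching e:
  (x³)¹ = x³, (x³)² = x², (x³)³ = x, (x³)⁴ = e.
The smallest positive k with (x³)ᵏ = e is 4, so |⟨x³⟩| = 4.

Answer: 4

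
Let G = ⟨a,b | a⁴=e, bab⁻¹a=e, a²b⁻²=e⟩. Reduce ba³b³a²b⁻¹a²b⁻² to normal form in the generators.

Multiply left to right, reducing at each step:
  b · a³ = ab
  (ab) · b³ = a
  a · a² = a³
  (a³) · b⁻¹ = ab
  (ab) · a² = ab⁻¹
  (ab⁻¹) · b⁻² = ab

Answer: ab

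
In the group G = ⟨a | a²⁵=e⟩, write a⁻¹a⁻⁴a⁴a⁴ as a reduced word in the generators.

Multiply left to right, reducing at each step:
  (a²⁴) · a⁻⁴ = a²⁰
  (a²⁰) · a⁴ = a²⁴
  (a²⁴) · a⁴ = a³

Answer: a³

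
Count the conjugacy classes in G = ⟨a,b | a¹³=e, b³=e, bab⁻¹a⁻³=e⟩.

The conjugacy classes (representative and size) are:
  [e] (size 1), [a] (size 3), [a⁵] (size 3), [a¹⁰] (size 3), [a⁸] (size 3), [a¹⁰b] (size 13), [a⁷b²] (size 13).
Class equation: 1 + 3 + 3 + 3 + 3 + 13 + 13 = 39 = |G|. So G has 7 conjugacy classes.

Answer: 7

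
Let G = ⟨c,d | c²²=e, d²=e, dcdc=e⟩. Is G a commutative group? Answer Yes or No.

c·d = cd but d·c = c²¹d, so c·d ≠ d·c and G is not abelian.

Answer: No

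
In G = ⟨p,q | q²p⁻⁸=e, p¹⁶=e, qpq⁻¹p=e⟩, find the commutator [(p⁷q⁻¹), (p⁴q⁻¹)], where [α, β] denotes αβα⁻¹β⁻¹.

[(p⁷q⁻¹), (p⁴q⁻¹)] = (p⁷q⁻¹)·(p⁴q⁻¹)·(p⁷q⁻¹)⁻¹·(p⁴q⁻¹)⁻¹.
  (p⁷q⁻¹) · (p⁴q⁻¹) = p¹¹
  (p¹¹) · (p⁷q) = p²q
  (p²q) · (p⁴q) = p⁶

Answer: p⁶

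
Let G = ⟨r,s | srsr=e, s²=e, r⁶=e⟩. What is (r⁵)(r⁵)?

Compute (r⁵) · (r⁵) by multiplying left to right and reducing via the relations at each step:
  (r⁵) · r⁵ = r⁴

Answer: r⁴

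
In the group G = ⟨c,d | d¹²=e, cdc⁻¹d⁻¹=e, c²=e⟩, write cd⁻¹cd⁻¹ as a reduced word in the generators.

Multiply left to right, reducing at each step:
  c · d⁻¹ = cd¹¹
  (cd¹¹) · c = d¹¹
  (d¹¹) · d⁻¹ = d¹⁰

Answer: d¹⁰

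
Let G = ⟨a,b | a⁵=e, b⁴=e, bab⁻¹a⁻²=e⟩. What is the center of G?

An element z ∈ Z(G) iff z commutes with every generator.
For example e is central: e·a = a = a·e; e·b = b = b·e.
Whereas a ∉ Z(G) since a·b = ab ≠ a²b = b·a.
Checking each of the 20 elements this way gives Z(G) = {e}, of order 1.

Answer: {e}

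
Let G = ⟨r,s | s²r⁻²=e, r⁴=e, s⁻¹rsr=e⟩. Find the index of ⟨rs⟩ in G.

First find ord(rs) by computing successive powers:
  (rs)¹ = rs, (rs)² = r², (rs)³ = rs⁻¹, (rs)⁴ = e.
So |⟨rs⟩| = ord(rs) = 4. With |G| = 8, by Lagrange [G : ⟨rs⟩] = 8/4 = 2.

Answer: 2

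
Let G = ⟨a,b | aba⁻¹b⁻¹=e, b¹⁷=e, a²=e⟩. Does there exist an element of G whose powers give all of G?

|G| = 34. The element ab has order 34 (its powers give 34 distinct elements), so ⟨ab⟩ = G and G is cyclic.

Answer: Yes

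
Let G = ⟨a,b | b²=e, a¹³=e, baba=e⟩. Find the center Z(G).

An element z ∈ Z(G) iff z commutes with every generator.
For example e is central: e·a = a = a·e; e·b = b = b·e.
Whereas a ∉ Z(G) since a·b = ab ≠ a¹²b = b·a.
Checking each of the 26 elements this way gives Z(G) = {e}, of order 1.

Answer: {e}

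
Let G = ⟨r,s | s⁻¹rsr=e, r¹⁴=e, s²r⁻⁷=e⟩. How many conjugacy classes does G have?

The conjugacy classes (representative and size) are:
  [e] (size 1), [r¹³] (size 2), [r¹²] (size 2), [r¹¹] (size 2), [r⁴] (size 2), [r⁵] (size 2), [r⁸] (size 2), [r⁷] (size 1), [r⁵s⁻¹] (size 7), [r⁵s] (size 7).
Class equation: 1 + 2 + 2 + 2 + 2 + 2 + 2 + 1 + 7 + 7 = 28 = |G|. So G has 10 conjugacy classes.

Answer: 10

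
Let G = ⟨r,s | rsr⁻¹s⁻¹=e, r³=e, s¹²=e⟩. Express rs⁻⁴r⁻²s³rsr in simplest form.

Multiply left to right, reducing at each step:
  r · s⁻⁴ = rs⁸
  (rs⁸) · r⁻² = r²s⁸
  (r²s⁸) · s³ = r²s¹¹
  (r²s¹¹) · r = s¹¹
  (s¹¹) · s = e
  e · r = r

Answer: r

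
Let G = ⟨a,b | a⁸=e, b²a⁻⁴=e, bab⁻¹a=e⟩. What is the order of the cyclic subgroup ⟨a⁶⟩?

|⟨a⁶⟩| equals the order of a⁶. Compute successive powers until reaching e:
  (a⁶)¹ = a⁶, (a⁶)² = a⁴, (a⁶)³ = a², (a⁶)⁴ = e.
The smallest positive k with (a⁶)ᵏ = e is 4, so |⟨a⁶⟩| = 4.

Answer: 4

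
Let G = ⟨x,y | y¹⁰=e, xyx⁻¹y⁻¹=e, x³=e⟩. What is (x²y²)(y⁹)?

Compute (x²y²) · (y⁹) by multiplying left to right and reducing via the relations at each step:
  (x²y²) · y⁹ = x²y

Answer: x²y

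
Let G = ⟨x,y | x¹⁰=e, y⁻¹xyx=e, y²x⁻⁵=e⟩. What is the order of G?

Enumerate words in the generators, reducing via the relations: the distinct elements are
  {e, x, y, xy, x², x³, x⁴, x⁵, x⁶, x⁷, x⁸, x⁹, x²y, x³y, x⁴y, y⁻¹, xy⁻¹, x²y⁻¹, x³y⁻¹, x⁴y⁻¹}.
No further products give new elements, so |G| = 20.

Answer: 20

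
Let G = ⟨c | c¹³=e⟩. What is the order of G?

G is generated by a single element, so G is cyclic. The relator gives c¹³ = e and no smaller power is forced to be e, so the 13 powers {c, e, c², c³, c⁴, c⁵, c⁶, c⁷, c⁸, c⁹, c¹², c¹¹, c¹⁰} are distinct. Hence |G| = 13.

Answer: 13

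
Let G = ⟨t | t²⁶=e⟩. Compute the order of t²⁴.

Compute successive powers until reaching e:
  (t²⁴)¹ = t²⁴, (t²⁴)² = t²², (t²⁴)³ = t²⁰, (t²⁴)⁴ = t¹⁸, (t²⁴)⁵ = t¹⁶, (t²⁴)⁶ = t¹⁴, (t²⁴)⁷ = t¹², (t²⁴)⁸ = t¹⁰, (t²⁴)⁹ = t⁸, (t²⁴)¹⁰ = t⁶, (t²⁴)¹¹ = t⁴, (t²⁴)¹² = t², (t²⁴)¹³ = e.
The smallest positive k with (t²⁴)ᵏ = e is 13.

Answer: 13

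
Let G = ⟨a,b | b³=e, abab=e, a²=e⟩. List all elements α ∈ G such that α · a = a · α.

⟨a⟩ ⊆ C_G(a) since powers of a commute with a; so |C_G(a)| ≥ |⟨a⟩| = 2.
By orbit–stabilizer, |C_G(a)| = |G| / |conj. class of a| = 6 / 3 = 2.
The 2 elements commuting with a are {e, a}.

Answer: {e, a}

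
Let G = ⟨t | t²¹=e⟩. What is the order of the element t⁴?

Compute successive powers until reaching e:
  (t⁴)¹ = t⁴, (t⁴)² = t⁸, (t⁴)³ = t¹², (t⁴)⁴ = t¹⁶, (t⁴)⁵ = t²⁰, (t⁴)⁶ = t³, (t⁴)⁷ = t⁷, (t⁴)⁸ = t¹¹, (t⁴)⁹ = t¹⁵, (t⁴)¹⁰ = t¹⁹, (t⁴)¹¹ = t², (t⁴)¹² = t⁶, (t⁴)¹³ = t¹⁰, (t⁴)¹⁴ = t¹⁴, (t⁴)¹⁵ = t¹⁸, (t⁴)¹⁶ = t, (t⁴)¹⁷ = t⁵, (t⁴)¹⁸ = t⁹, (t⁴)¹⁹ = t¹³, (t⁴)²⁰ = t¹⁷, (t⁴)²¹ = e.
The smallest positive k with (t⁴)ᵏ = e is 21.

Answer: 21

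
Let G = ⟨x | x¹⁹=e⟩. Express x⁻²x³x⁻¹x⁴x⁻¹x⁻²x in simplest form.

Multiply left to right, reducing at each step:
  (x¹⁷) · x³ = x
  x · x⁻¹ = e
  e · x⁴ = x⁴
  (x⁴) · x⁻¹ = x³
  (x³) · x⁻² = x
  x · x = x²

Answer: x²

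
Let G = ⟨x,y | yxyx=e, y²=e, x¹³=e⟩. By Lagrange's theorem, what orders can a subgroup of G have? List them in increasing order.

|G| = 26 = 2 · 13. By Lagrange's theorem the order of any subgroup divides 26; the divisors of 26 are 1, 2, 13, 26.

Answer: 1, 2, 13, 26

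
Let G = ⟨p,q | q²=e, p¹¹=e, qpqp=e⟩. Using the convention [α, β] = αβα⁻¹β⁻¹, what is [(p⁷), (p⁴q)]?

[(p⁷), (p⁴q)] = (p⁷)·(p⁴q)·(p⁷)⁻¹·(p⁴q)⁻¹.
  (p⁷) · (p⁴q) = q
  q · (p⁴) = p⁷q
  (p⁷q) · (p⁴q) = p³

Answer: p³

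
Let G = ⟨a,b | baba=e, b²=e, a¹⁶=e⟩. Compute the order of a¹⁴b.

Compute successive powers until reaching e:
  (a¹⁴b)¹ = a¹⁴b, (a¹⁴b)² = e.
The smallest positive k with (a¹⁴b)ᵏ = e is 2.

Answer: 2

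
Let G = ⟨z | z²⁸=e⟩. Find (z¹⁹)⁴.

Compute successive powers of (z¹⁹), reducing at each step:
  (z¹⁹)²: (z¹⁹) · z¹⁹ = z¹⁰
  (z¹⁹)³: (z¹⁰) · z¹⁹ = z
  (z¹⁹)⁴: z · z¹⁹ = z²⁰

Answer: z²⁰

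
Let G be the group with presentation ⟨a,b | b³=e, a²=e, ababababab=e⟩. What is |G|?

Enumerate words in the generators, reducing via the relations: the distinct elements are
  {a, b, e, ab, ba, b², aba, ab², bab, b²a, abab, ab²a, baba, bab², b²ab, ababa, abab², ab²ab, bab²a, b²aba, b²ab², abab²a, ab²aba, ab²ab², babab², bab²ab, b²abab, b²ab²a, abab²ab, ab²abab, ab²ab²a, babab²a, bab²aba, bab²ab², b²abab², b²ab²ab, abab²aba, abab²ab², ab²abab², babab²ab, bab²abab, b²abab²a, b²ab²aba, abab²abab, ab²abab²a, babab²ab², bab²abab², b²abab²ab, b²ab²abab, abab²abab², ab²abab²ab, bab²abab²a, b²abab²aba, b²abab²ab², b²ab²abab², abab²abab²a, ab²abab²aba, ab²abab²ab², bab²abab²ab, abab²abab²ab}.
No further products give new elements, so |G| = 60.

Answer: 60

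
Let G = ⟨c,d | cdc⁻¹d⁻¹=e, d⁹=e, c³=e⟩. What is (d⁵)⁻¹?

The order of (d⁵) is 9 (smallest k with (d⁵)ᵏ = e), so (d⁵)⁻¹ = (d⁵)⁸ = d⁴.
Check: (d⁵) · (d⁴) → (d⁵) · d⁴ = e, giving e as required.

Answer: d⁴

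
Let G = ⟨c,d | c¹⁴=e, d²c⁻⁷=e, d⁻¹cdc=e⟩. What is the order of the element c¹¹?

Compute successive powers until reaching e:
  (c¹¹)¹ = c¹¹, (c¹¹)² = c⁸, (c¹¹)³ = c⁵, (c¹¹)⁴ = c², (c¹¹)⁵ = c¹³, (c¹¹)⁶ = c¹⁰, (c¹¹)⁷ = c⁷, (c¹¹)⁸ = c⁴, (c¹¹)⁹ = c, (c¹¹)¹⁰ = c¹², (c¹¹)¹¹ = c⁹, (c¹¹)¹² = c⁶, (c¹¹)¹³ = c³, (c¹¹)¹⁴ = e.
The smallest positive k with (c¹¹)ᵏ = e is 14.

Answer: 14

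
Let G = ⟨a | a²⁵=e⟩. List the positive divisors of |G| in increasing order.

|G| = 25 = 5². By Lagrange's theorem the order of any subgroup divides 25; the divisors of 25 are 1, 5, 25.

Answer: 1, 5, 25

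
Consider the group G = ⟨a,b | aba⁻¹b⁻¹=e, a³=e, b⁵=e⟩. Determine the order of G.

Enumerate words in the generators, reducing via the relations: the distinct elements are
  {a, b, e, ab, a², b², b³, b⁴, ab², ab³, ab⁴, a²b, a²b², a²b³, a²b⁴}.
No further products give new elements, so |G| = 15.

Answer: 15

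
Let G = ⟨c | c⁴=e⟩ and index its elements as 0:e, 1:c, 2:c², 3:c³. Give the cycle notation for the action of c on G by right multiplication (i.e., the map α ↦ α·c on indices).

(0 1 2 3)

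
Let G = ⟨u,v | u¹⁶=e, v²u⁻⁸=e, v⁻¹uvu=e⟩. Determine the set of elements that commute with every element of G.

An element z ∈ Z(G) iff z commutes with every generator.
For example u⁸ is central: (u⁸)·u = u⁹ = u·(u⁸); (u⁸)·v = v⁻¹ = v·(u⁸).
Whereas u ∉ Z(G) since u·v = uv ≠ u⁷v⁻¹ = v·u.
Checking each of the 32 elements this way gives Z(G) = {e, u⁸}, of order 2.

Answer: {e, u⁸}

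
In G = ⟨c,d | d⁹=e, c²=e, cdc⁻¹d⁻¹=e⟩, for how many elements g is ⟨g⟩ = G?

G is cyclic of order 18. An element generates G iff its order is 18, and a cyclic group of order 18 has exactly φ(18) = 6 such elements.

Answer: 6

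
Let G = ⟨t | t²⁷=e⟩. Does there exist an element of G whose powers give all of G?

|G| = 27. The element t has order 27 (its powers give 27 distinct elements), so ⟨t⟩ = G and G is cyclic.

Answer: Yes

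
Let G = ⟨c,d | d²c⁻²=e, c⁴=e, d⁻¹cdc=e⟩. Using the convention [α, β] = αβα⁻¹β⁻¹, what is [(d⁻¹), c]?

[(d⁻¹), c] = (d⁻¹)·c·(d⁻¹)⁻¹·c⁻¹.
  (d⁻¹) · c = cd
  (cd) · d = c³
  (c³) · (c³) = c²

Answer: c²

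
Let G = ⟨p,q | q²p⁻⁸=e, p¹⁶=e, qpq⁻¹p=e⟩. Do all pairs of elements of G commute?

p·q = pq but q·p = p⁷q⁻¹, so p·q ≠ q·p and G is not abelian.

Answer: No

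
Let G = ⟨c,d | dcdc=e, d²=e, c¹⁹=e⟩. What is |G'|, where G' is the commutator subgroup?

G' = [G, G] is generated by all commutators. The generator-pair commutators are: [c, d] = c².
The subgroup they normally generate is {e, c, c², c³, c⁴, c⁵, c⁶, c⁷, c⁸, c⁹, c¹⁰, c¹¹, c¹², c¹³, c¹⁴, c¹⁵, c¹⁶, c¹⁷, c¹⁸}, of order 19.
Check: |G/G'| = 38/19 = 2 is the order of the abelianisation.

Answer: 19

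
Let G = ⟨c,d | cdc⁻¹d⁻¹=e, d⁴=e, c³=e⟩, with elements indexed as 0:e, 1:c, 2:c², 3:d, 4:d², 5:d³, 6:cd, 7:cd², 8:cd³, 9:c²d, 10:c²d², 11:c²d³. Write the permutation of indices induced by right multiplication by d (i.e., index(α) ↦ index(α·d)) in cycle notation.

(0 3 4 5)(1 6 7 8)(2 9 10 11)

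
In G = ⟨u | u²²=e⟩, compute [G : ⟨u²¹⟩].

First find ord(u²¹) by computing successive powers:
  (u²¹)¹ = u²¹, (u²¹)² = u²⁰, (u²¹)³ = u¹⁹, (u²¹)⁴ = u¹⁸, (u²¹)⁵ = u¹⁷, (u²¹)⁶ = u¹⁶, (u²¹)⁷ = u¹⁵, (u²¹)⁸ = u¹⁴, (u²¹)⁹ = u¹³, (u²¹)¹⁰ = u¹², (u²¹)¹¹ = u¹¹, (u²¹)¹² = u¹⁰, (u²¹)¹³ = u⁹, (u²¹)¹⁴ = u⁸, (u²¹)¹⁵ = u⁷, (u²¹)¹⁶ = u⁶, (u²¹)¹⁷ = u⁵, (u²¹)¹⁸ = u⁴, (u²¹)¹⁹ = u³, (u²¹)²⁰ = u², (u²¹)²¹ = u, (u²¹)²² = e.
So |⟨u²¹⟩| = ord(u²¹) = 22. With |G| = 22, by Lagrange [G : ⟨u²¹⟩] = 22/22 = 1.

Answer: 1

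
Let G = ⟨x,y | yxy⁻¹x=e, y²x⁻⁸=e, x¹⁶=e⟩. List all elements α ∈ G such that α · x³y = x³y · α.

⟨x³y⟩ ⊆ C_G(x³y) since powers of x³y commute with x³y; so |C_G(x³y)| ≥ |⟨x³y⟩| = 4.
By orbit–stabilizer, |C_G(x³y)| = |G| / |conj. class of x³y| = 32 / 8 = 4.
The 4 elements commuting with x³y are {e, x⁸, x³y, x³y⁻¹}.

Answer: {e, x⁸, x³y, x³y⁻¹}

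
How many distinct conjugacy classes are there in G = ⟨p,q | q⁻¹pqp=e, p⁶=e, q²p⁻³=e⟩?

The conjugacy classes (representative and size) are:
  [e] (size 1), [p] (size 2), [p²] (size 2), [p³] (size 1), [pq⁻¹] (size 3), [p²q⁻¹] (size 3).
Class equation: 1 + 2 + 2 + 1 + 3 + 3 = 12 = |G|. So G has 6 conjugacy classes.

Answer: 6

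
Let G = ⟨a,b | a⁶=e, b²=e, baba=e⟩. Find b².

Compute successive powers of b, reducing at each step:
  b²: b · b = e

Answer: e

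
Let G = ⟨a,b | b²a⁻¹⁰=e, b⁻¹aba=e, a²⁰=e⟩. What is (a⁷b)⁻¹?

The order of (a⁷b) is 4 (smallest k with (a⁷b)ᵏ = e), so (a⁷b)⁻¹ = (a⁷b)³ = a⁷b⁻¹.
Check: (a⁷b) · (a⁷b⁻¹) → (a⁷b) · a⁷ = b;   b · b⁻¹ = e, giving e as required.

Answer: a⁷b⁻¹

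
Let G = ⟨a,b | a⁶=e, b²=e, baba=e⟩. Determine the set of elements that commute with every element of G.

An element z ∈ Z(G) iff z commutes with every generator.
For example a³ is central: (a³)·a = a⁴ = a·(a³); (a³)·b = a³b = b·(a³).
Whereas a ∉ Z(G) since a·b = ab ≠ a⁵b = b·a.
Checking each of the 12 elements this way gives Z(G) = {e, a³}, of order 2.

Answer: {e, a³}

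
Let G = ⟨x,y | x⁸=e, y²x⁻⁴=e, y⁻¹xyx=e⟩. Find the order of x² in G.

Compute successive powers until reaching e:
  (x²)¹ = x², (x²)² = x⁴, (x²)³ = x⁶, (x²)⁴ = e.
The smallest positive k with (x²)ᵏ = e is 4.

Answer: 4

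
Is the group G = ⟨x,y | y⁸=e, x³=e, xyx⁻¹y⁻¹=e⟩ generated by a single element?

|G| = 24. The element xy has order 24 (its powers give 24 distinct elements), so ⟨xy⟩ = G and G is cyclic.

Answer: Yes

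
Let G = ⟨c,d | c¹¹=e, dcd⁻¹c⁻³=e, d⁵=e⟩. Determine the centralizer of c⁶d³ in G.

⟨c⁶d³⟩ ⊆ C_G(c⁶d³) since powers of c⁶d³ commute with c⁶d³; so |C_G(c⁶d³)| ≥ |⟨c⁶d³⟩| = 5.
By orbit–stabilizer, |C_G(c⁶d³)| = |G| / |conj. class of c⁶d³| = 55 / 11 = 5.
The 5 elements commuting with c⁶d³ are {e, c³d, cd², c⁶d³, c¹⁰d⁴}.

Answer: {e, c³d, cd², c⁶d³, c¹⁰d⁴}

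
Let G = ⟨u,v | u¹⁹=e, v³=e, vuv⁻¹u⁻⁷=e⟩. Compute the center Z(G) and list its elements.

An element z ∈ Z(G) iff z commutes with every generator.
For example e is central: e·u = u = u·e; e·v = v = v·e.
Whereas u ∉ Z(G) since u·v = uv ≠ u⁷v = v·u.
Checking each of the 57 elements this way gives Z(G) = {e}, of order 1.

Answer: {e}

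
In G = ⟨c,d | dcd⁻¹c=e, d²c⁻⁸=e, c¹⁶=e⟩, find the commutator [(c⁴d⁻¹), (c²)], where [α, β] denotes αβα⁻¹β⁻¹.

[(c⁴d⁻¹), (c²)] = (c⁴d⁻¹)·(c²)·(c⁴d⁻¹)⁻¹·(c²)⁻¹.
  (c⁴d⁻¹) · (c²) = c²d⁻¹
  (c²d⁻¹) · (c⁴d) = c¹⁴
  (c¹⁴) · (c¹⁴) = c¹²

Answer: c¹²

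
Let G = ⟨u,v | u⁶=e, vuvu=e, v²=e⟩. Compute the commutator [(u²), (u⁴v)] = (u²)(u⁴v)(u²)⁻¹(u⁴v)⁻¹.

[(u²), (u⁴v)] = (u²)·(u⁴v)·(u²)⁻¹·(u⁴v)⁻¹.
  (u²) · (u⁴v) = v
  v · (u⁴) = u²v
  (u²v) · (u⁴v) = u⁴

Answer: u⁴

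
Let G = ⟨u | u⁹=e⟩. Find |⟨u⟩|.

|⟨u⟩| equals the order of u. Compute successive powers until reaching e:
  u¹ = u, u² = u², u³ = u³, u⁴ = u⁴, u⁵ = u⁵, u⁶ = u⁶, u⁷ = u⁷, u⁸ = u⁸, u⁹ = e.
The smallest positive k with uᵏ = e is 9, so |⟨u⟩| = 9.

Answer: 9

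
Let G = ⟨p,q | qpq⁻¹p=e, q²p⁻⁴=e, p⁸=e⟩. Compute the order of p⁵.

Compute successive powers until reaching e:
  (p⁵)¹ = p⁵, (p⁵)² = p², (p⁵)³ = p⁷, (p⁵)⁴ = p⁴, (p⁵)⁵ = p, (p⁵)⁶ = p⁶, (p⁵)⁷ = p³, (p⁵)⁸ = e.
The smallest positive k with (p⁵)ᵏ = e is 8.

Answer: 8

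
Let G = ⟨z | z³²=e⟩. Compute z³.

Compute successive powers of z, reducing at each step:
  z²: z · z = z²
  z³: (z²) · z = z³

Answer: z³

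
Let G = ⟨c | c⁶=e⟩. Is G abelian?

G has a single generator, so G is cyclic and hence abelian.

Answer: Yes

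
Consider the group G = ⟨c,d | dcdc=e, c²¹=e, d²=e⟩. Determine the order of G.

Enumerate words in the generators, reducing via the relations: the distinct elements are
  {c, d, e, cd, c², c³, c⁴, c⁵, c⁶, c⁷, c⁸, c⁹, c²d, c²⁰, c³d, c¹², c¹³, c¹¹, c¹⁰, c¹⁴, c¹⁵, c¹⁶, c¹⁷, c¹⁸, c¹⁹, c⁴d, c⁵d, c⁶d, c⁷d, c⁸d, c⁹d, c²⁰d, c¹²d, c¹³d, c¹¹d, c¹⁰d, c¹⁴d, c¹⁵d, c¹⁶d, c¹⁷d, c¹⁸d, c¹⁹d}.
No further products give new elements, so |G| = 42.

Answer: 42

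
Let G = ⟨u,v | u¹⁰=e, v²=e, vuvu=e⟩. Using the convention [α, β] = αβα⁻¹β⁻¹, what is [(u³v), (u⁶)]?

[(u³v), (u⁶)] = (u³v)·(u⁶)·(u³v)⁻¹·(u⁶)⁻¹.
  (u³v) · (u⁶) = u⁷v
  (u⁷v) · (u³v) = u⁴
  (u⁴) · (u⁴) = u⁸

Answer: u⁸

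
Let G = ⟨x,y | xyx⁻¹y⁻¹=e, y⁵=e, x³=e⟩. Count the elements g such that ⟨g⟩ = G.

G is cyclic of order 15. An element generates G iff its order is 15, and a cyclic group of order 15 has exactly φ(15) = 8 such elements.

Answer: 8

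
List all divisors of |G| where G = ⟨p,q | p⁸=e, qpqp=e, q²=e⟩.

|G| = 16 = 2⁴. By Lagrange's theorem the order of any subgroup divides 16; the divisors of 16 are 1, 2, 4, 8, 16.

Answer: 1, 2, 4, 8, 16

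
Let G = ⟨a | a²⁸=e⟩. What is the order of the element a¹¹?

Compute successive powers until reaching e:
  (a¹¹)¹ = a¹¹, (a¹¹)² = a²², (a¹¹)³ = a⁵, (a¹¹)⁴ = a¹⁶, (a¹¹)⁵ = a²⁷, (a¹¹)⁶ = a¹⁰, (a¹¹)⁷ = a²¹, (a¹¹)⁸ = a⁴, (a¹¹)⁹ = a¹⁵, (a¹¹)¹⁰ = a²⁶, (a¹¹)¹¹ = a⁹, (a¹¹)¹² = a²⁰, (a¹¹)¹³ = a³, (a¹¹)¹⁴ = a¹⁴, (a¹¹)¹⁵ = a²⁵, (a¹¹)¹⁶ = a⁸, (a¹¹)¹⁷ = a¹⁹, (a¹¹)¹⁸ = a², (a¹¹)¹⁹ = a¹³, (a¹¹)²⁰ = a²⁴, (a¹¹)²¹ = a⁷, (a¹¹)²² = a¹⁸, (a¹¹)²³ = a, (a¹¹)²⁴ = a¹², (a¹¹)²⁵ = a²³, (a¹¹)²⁶ = a⁶, (a¹¹)²⁷ = a¹⁷, (a¹¹)²⁸ = e.
The smallest positive k with (a¹¹)ᵏ = e is 28.

Answer: 28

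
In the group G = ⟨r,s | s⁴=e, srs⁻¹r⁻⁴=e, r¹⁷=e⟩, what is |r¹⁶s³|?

Compute successive powers until reaching e:
  (r¹⁶s³)¹ = r¹⁶s³, (r¹⁶s³)² = r³s², (r¹⁶s³)³ = r⁴s, (r¹⁶s³)⁴ = e.
The smallest positive k with (r¹⁶s³)ᵏ = e is 4.

Answer: 4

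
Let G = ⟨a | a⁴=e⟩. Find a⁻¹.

The order of a is 4 (smallest k with aᵏ = e), so a⁻¹ = a³ = a³.
Check: a · (a³) → a · a³ = e, giving e as required.

Answer: a³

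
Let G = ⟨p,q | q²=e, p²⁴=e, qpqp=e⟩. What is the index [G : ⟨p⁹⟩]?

First find ord(p⁹) by computing successive powers:
  (p⁹)¹ = p⁹, (p⁹)² = p¹⁸, (p⁹)³ = p³, (p⁹)⁴ = p¹², (p⁹)⁵ = p²¹, (p⁹)⁶ = p⁶, (p⁹)⁷ = p¹⁵, (p⁹)⁸ = e.
So |⟨p⁹⟩| = ord(p⁹) = 8. With |G| = 48, by Lagrange [G : ⟨p⁹⟩] = 48/8 = 6.

Answer: 6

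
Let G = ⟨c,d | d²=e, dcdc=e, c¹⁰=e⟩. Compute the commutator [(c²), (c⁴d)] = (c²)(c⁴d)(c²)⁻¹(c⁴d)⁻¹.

[(c²), (c⁴d)] = (c²)·(c⁴d)·(c²)⁻¹·(c⁴d)⁻¹.
  (c²) · (c⁴d) = c⁶d
  (c⁶d) · (c⁸) = c⁸d
  (c⁸d) · (c⁴d) = c⁴

Answer: c⁴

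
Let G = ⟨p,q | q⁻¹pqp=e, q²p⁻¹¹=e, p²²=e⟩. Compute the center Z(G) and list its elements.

An element z ∈ Z(G) iff z commutes with every generator.
For example p¹¹ is central: (p¹¹)·p = p¹² = p·(p¹¹); (p¹¹)·q = q⁻¹ = q·(p¹¹).
Whereas p ∉ Z(G) since p·q = pq ≠ p¹⁰q⁻¹ = q·p.
Checking each of the 44 elements this way gives Z(G) = {e, p¹¹}, of order 2.

Answer: {e, p¹¹}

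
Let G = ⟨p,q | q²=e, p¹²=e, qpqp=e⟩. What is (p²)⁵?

Compute successive powers of (p²), reducing at each step:
  (p²)²: (p²) · p² = p⁴
  (p²)³: (p⁴) · p² = p⁶
  (p²)⁴: (p⁶) · p² = p⁸
  (p²)⁵: (p⁸) · p² = p¹⁰

Answer: p¹⁰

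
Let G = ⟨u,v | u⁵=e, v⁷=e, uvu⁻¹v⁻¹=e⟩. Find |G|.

Enumerate words in the generators, reducing via the relations: the distinct elements are
  {e, u, v, uv, u², u³, u⁴, v², v³, v⁴, v⁵, v⁶, uv², uv³, uv⁴, uv⁵, uv⁶, u²v, u³v, u⁴v, u²v², u²v³, u²v⁴, u²v⁵, u²v⁶, u³v², u³v³, u³v⁴, u³v⁵, u³v⁶, u⁴v², u⁴v³, u⁴v⁴, u⁴v⁵, u⁴v⁶}.
No further products give new elements, so |G| = 35.

Answer: 35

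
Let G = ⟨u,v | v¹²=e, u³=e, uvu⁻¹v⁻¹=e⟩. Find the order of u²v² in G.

Compute successive powers until reaching e:
  (u²v²)¹ = u²v², (u²v²)² = uv⁴, (u²v²)³ = v⁶, (u²v²)⁴ = u²v⁸, (u²v²)⁵ = uv¹⁰, (u²v²)⁶ = e.
The smallest positive k with (u²v²)ᵏ = e is 6.

Answer: 6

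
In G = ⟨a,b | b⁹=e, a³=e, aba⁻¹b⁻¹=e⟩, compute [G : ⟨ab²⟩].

First find ord(ab²) by computing successive powers:
  (ab²)¹ = ab², (ab²)² = a²b⁴, (ab²)³ = b⁶, (ab²)⁴ = ab⁸, (ab²)⁵ = a²b, (ab²)⁶ = b³, (ab²)⁷ = ab⁵, (ab²)⁸ = a²b⁷, (ab²)⁹ = e.
So |⟨ab²⟩| = ord(ab²) = 9. With |G| = 27, by Lagrange [G : ⟨ab²⟩] = 27/9 = 3.

Answer: 3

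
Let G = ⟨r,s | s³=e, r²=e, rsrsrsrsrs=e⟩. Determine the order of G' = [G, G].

G' = [G, G] is generated by all commutators. The generator-pair commutators are: [r, s] = rsrs².
The subgroup they normally generate is {e, r, s, s², rs, rsr, rsrs, rsrsr, s²rs²r, s²rs², s²r, rs², sr, srs, srsr, rs²rs²r, rs²rs², rs²r, s²rs, s²rsr, s²rsrs, srs²rs², srs²r, srs², rsrs², rs²rs, rs²rsr, rs²rsrs, rsrs²rs², rsrs²r, s²rs²rs, rsrs²rs, rsrs²rsr, rsrs²rsrs, s²rs²rsrs², s²rs²rsr, s²rs²rsrs, s²rsrs²rs², s²rsrs²r, s²rsrs², srsrs², srs²rs, srs²rsr, srs²rsrs, srsrs²rs², srsrs²r, srsrs²rs, rs²rsrs²rs², rs²rsrs²r, rs²rsrs², s²rsrs²rs, s²rsrs²rsr, srs²rsrs²r, srs²rsrs², rs²rsrs²rs, rs²rsrs²rsr, rsrs²rsrs²r, rsrs²rsrs², rsrs²rsrs²rs, srs²rsrs²rs}, of order 60.
Check: |G/G'| = 60/60 = 1 is the order of the abelianisation.

Answer: 60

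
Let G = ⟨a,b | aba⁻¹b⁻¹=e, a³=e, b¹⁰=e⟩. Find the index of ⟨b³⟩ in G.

First find ord(b³) by computing successive powers:
  (b³)¹ = b³, (b³)² = b⁶, (b³)³ = b⁹, (b³)⁴ = b², (b³)⁵ = b⁵, (b³)⁶ = b⁸, (b³)⁷ = b, (b³)⁸ = b⁴, (b³)⁹ = b⁷, (b³)¹⁰ = e.
So |⟨b³⟩| = ord(b³) = 10. With |G| = 30, by Lagrange [G : ⟨b³⟩] = 30/10 = 3.

Answer: 3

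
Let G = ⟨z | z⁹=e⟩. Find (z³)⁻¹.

The order of (z³) is 3 (smallest k with (z³)ᵏ = e), so (z³)⁻¹ = (z³)² = z⁶.
Check: (z³) · (z⁶) → (z³) · z⁶ = e, giving e as required.

Answer: z⁶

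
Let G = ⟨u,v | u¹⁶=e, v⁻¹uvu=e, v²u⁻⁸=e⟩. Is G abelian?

u·v = uv but v·u = u⁷v⁻¹, so u·v ≠ v·u and G is not abelian.

Answer: No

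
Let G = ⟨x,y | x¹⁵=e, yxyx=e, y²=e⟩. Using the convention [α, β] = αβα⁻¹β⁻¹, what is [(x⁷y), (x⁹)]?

[(x⁷y), (x⁹)] = (x⁷y)·(x⁹)·(x⁷y)⁻¹·(x⁹)⁻¹.
  (x⁷y) · (x⁹) = x¹³y
  (x¹³y) · (x⁷y) = x⁶
  (x⁶) · (x⁶) = x¹²

Answer: x¹²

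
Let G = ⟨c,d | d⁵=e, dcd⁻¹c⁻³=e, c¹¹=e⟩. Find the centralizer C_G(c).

⟨c⟩ ⊆ C_G(c) since powers of c commute with c; so |C_G(c)| ≥ |⟨c⟩| = 11.
By orbit–stabilizer, |C_G(c)| = |G| / |conj. class of c| = 55 / 5 = 11.
The 11 elements commuting with c are {e, c, c², c³, c⁴, c⁵, c⁶, c⁷, c⁸, c⁹, c¹⁰}.

Answer: {e, c, c², c³, c⁴, c⁵, c⁶, c⁷, c⁸, c⁹, c¹⁰}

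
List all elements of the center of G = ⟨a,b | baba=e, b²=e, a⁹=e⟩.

An element z ∈ Z(G) iff z commutes with every generator.
For example e is central: e·a = a = a·e; e·b = b = b·e.
Whereas a ∉ Z(G) since a·b = ab ≠ a⁸b = b·a.
Checking each of the 18 elements this way gives Z(G) = {e}, of order 1.

Answer: {e}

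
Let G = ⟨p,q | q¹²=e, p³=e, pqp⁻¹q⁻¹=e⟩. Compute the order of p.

Compute successive powers until reaching e:
  p¹ = p, p² = p², p³ = e.
The smallest positive k with pᵏ = e is 3.

Answer: 3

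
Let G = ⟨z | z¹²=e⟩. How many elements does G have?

G is generated by a single element, so G is cyclic. The relator gives z¹² = e and no smaller power is forced to be e, so the 12 powers {e, z, z², z³, z⁴, z⁵, z⁶, z⁷, z⁸, z⁹, z¹¹, z¹⁰} are distinct. Hence |G| = 12.

Answer: 12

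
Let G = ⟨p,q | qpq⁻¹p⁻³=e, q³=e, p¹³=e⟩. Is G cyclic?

Every cyclic group is abelian. But p·q = pq while q·p = p³q, so p·q ≠ q·p and G is not abelian. Hence G is not cyclic.

Answer: No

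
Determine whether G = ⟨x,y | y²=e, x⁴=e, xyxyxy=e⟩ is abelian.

x·y = xy but y·x = yx, so x·y ≠ y·x and G is not abelian.

Answer: No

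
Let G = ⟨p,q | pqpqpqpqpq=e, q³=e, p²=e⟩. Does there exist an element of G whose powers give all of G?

Every cyclic group is abelian. But p·q = pq while q·p = qp, so p·q ≠ q·p and G is not abelian. Hence G is not cyclic.

Answer: No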